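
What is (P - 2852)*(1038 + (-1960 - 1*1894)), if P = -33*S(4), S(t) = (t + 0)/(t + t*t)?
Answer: 40249088/5 ≈ 8.0498e+6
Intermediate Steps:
S(t) = t/(t + t²)
P = -33/5 (P = -33/(1 + 4) = -33/5 ≈ -6.6000)
(P - 2852)*(1038 + (-1960 - 1*1894)) = (-33/5 - 2852)*(1038 + (-1960 - 1*1894)) = -14293*(1038 + (-1960 - 1894))/5 = -14293*(1038 - 3854)/5 = -14293/5*(-2816) = 40249088/5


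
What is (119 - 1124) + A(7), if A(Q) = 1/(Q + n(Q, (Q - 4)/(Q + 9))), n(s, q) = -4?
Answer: -3014/3 ≈ -1004.7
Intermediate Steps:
A(Q) = 1/(-4 + Q) (A(Q) = 1/(Q - 4) = 1/(-4 + Q))
(119 - 1124) + A(7) = (119 - 1124) + 1/(-4 + 7) = -1005 + 1/3 = -3014/3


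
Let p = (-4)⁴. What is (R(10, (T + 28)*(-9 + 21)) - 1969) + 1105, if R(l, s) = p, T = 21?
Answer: -608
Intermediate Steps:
p = 256
R(l, s) = 256
(R(10, (T + 28)*(-9 + 21)) - 1969) + 1105 = (256 - 1969) + 1105 = -1713 + 1105 = -608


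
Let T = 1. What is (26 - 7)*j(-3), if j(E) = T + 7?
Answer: 152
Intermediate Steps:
j(E) = 8 (j(E) = 1 + 7 = 8)
(26 - 7)*j(-3) = (26 - 7)*8 = 19*8 = 152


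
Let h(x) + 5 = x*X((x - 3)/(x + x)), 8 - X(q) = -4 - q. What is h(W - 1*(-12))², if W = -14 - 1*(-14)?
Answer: 82369/4 ≈ 20592.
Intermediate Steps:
W = 0 (W = -14 + 14 = 0)
X(q) = 12 + q (X(q) = 8 - (-4 - q) = 8 + (4 + q) = 12 + q)
h(x) = -5 + x*(12 + (-3 + x)/(2*x)) (h(x) = -5 + x*(12 + (x - 3)/(x + x)) = -5 + x*(12 + (-3 + x)/((2*x))) = -5 + x*(12 + (-3 + x)*(1/(2*x))) = -5 + x*(12 + (-3 + x)/(2*x)))
h(W - 1*(-12))² = (-13/2 + 25*(0 - 1*(-12))/2)² = (-13/2 + 25*(0 + 12)/2)² = (-13/2 + (25/2)*12)² = (-13/2 + 150)² = (287/2)² = 82369/4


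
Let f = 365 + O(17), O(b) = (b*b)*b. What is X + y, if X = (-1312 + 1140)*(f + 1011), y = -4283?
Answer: -1085991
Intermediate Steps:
O(b) = b³ (O(b) = b²*b = b³)
f = 5278 (f = 365 + 17³ = 365 + 4913 = 5278)
X = -1081708 (X = (-1312 + 1140)*(5278 + 1011) = -172*6289 = -1081708)
X + y = -1081708 - 4283 = -1085991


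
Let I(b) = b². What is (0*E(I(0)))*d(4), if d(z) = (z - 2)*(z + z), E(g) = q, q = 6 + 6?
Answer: 0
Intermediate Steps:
q = 12
E(g) = 12
d(z) = 2*z*(-2 + z) (d(z) = (-2 + z)*(2*z) = 2*z*(-2 + z))
(0*E(I(0)))*d(4) = (0*12)*(2*4*(-2 + 4)) = 0*(2*4*2) = 0*16 = 0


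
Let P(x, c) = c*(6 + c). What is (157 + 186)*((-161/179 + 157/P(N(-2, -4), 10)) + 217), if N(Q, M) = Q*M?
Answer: 2132507489/28640 ≈ 74459.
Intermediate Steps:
N(Q, M) = M*Q
(157 + 186)*((-161/179 + 157/P(N(-2, -4), 10)) + 217) = (157 + 186)*((-161/179 + 157/((10*(6 + 10)))) + 217) = 343*((-161*1/179 + 157/((10*16))) + 217) = 343*((-161/179 + 157/160) + 217) = 343*(2343/28640 + 217) = 343*(6217223/28640) = 2132507489/28640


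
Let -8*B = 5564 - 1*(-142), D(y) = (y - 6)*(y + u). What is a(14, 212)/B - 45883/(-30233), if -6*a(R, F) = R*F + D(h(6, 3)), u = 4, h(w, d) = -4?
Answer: 572175685/258764247 ≈ 2.2112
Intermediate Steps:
D(y) = (-6 + y)*(4 + y) (D(y) = (y - 6)*(y + 4) = (-6 + y)*(4 + y))
a(R, F) = -F*R/6 (a(R, F) = -(R*F + (-24 + (-4)**2 - 2*(-4)))/6 = -(F*R + (-24 + 16 + 8))/6 = -(F*R + 0)/6 = -F*R/6)
B = -2853/4 (B = -(5564 - 1*(-142))/8 = -(5564 + 142)/8 = -1/8*5706 = -2853/4 ≈ -713.25)
a(14, 212)/B - 45883/(-30233) = (-1/6*212*14)/(-2853/4) - 45883/(-30233) = -1484/3*(-4/2853) - 45883*(-1/30233) = 5936/8559 + 45883/30233 = 572175685/258764247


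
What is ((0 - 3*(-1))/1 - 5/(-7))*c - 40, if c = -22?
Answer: -852/7 ≈ -121.71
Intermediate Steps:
((0 - 3*(-1))/1 - 5/(-7))*c - 40 = ((0 - 3*(-1))/1 - 5/(-7))*(-22) - 40 = ((0 + 3)*1 - 5*(-1/7))*(-22) - 40 = (3*1 + 5/7)*(-22) - 40 = (3 + 5/7)*(-22) - 40 = (26/7)*(-22) - 40 = -572/7 - 40 = -852/7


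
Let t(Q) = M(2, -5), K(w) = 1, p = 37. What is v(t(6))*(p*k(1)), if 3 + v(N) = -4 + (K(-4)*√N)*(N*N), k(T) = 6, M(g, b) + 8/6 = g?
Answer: -1554 + 296*√6/9 ≈ -1473.4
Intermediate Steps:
M(g, b) = -4/3 + g
t(Q) = ⅔ (t(Q) = -4/3 + 2 = ⅔)
v(N) = -7 + N^(5/2) (v(N) = -3 + (-4 + (1*√N)*(N*N)) = -3 + (-4 + √N*N²) = -3 + (-4 + N^(5/2)) = -7 + N^(5/2))
v(t(6))*(p*k(1)) = (-7 + (⅔)^(5/2))*(37*6) = (-7 + 4*√6/27)*222 = -1554 + 296*√6/9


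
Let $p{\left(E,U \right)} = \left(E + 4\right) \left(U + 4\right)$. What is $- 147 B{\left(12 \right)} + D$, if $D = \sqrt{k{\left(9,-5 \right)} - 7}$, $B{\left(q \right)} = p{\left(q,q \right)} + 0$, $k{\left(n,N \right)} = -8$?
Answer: $-37632 + i \sqrt{15} \approx -37632.0 + 3.873 i$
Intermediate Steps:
$p{\left(E,U \right)} = \left(4 + E\right) \left(4 + U\right)$
$B{\left(q \right)} = 16 + q^{2} + 8 q$ ($B{\left(q \right)} = \left(16 + 4 q + 4 q + q q\right) + 0 = \left(16 + 4 q + 4 q + q^{2}\right) + 0 = \left(16 + q^{2} + 8 q\right) + 0 = 16 + q^{2} + 8 q$)
$D = i \sqrt{15}$ ($D = \sqrt{-8 - 7} = \sqrt{-15} = i \sqrt{15} \approx 3.873 i$)
$- 147 B{\left(12 \right)} + D = - 147 \left(16 + 12^{2} + 8 \cdot 12\right) + i \sqrt{15} = - 147 \left(16 + 144 + 96\right) + i \sqrt{15} = \left(-147\right) 256 + i \sqrt{15} = -37632 + i \sqrt{15}$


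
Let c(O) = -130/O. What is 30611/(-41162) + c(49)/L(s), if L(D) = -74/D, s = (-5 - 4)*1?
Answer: -79577513/74626706 ≈ -1.0663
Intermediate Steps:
s = -9 (s = -9*1 = -9)
30611/(-41162) + c(49)/L(s) = 30611/(-41162) + (-130/49)/((-74/(-9))) = 30611*(-1/41162) + (-130*1/49)/((-74*(-1/9))) = -30611/41162 - 130/(49*74/9) = -30611/41162 - 130/49*9/74 = -30611/41162 - 585/1813 = -79577513/74626706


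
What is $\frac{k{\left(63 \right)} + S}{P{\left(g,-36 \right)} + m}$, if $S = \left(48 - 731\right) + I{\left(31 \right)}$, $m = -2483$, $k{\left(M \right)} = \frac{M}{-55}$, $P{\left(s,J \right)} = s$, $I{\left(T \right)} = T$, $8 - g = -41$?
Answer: $\frac{35923}{133870} \approx 0.26834$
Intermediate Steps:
$g = 49$ ($g = 8 - -41 = 8 + 41 = 49$)
$k{\left(M \right)} = - \frac{M}{55}$ ($k{\left(M \right)} = M \left(- \frac{1}{55}\right) = - \frac{M}{55}$)
$S = -652$ ($S = \left(48 - 731\right) + 31 = -683 + 31 = -652$)
$\frac{k{\left(63 \right)} + S}{P{\left(g,-36 \right)} + m} = \frac{\left(- \frac{1}{55}\right) 63 - 652}{49 - 2483} = \frac{- \frac{63}{55} - 652}{-2434} = \left(- \frac{35923}{55}\right) \left(- \frac{1}{2434}\right) = \frac{35923}{133870}$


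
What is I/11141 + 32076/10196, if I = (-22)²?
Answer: 90573395/28398409 ≈ 3.1894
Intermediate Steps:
I = 484
I/11141 + 32076/10196 = 484/11141 + 32076/10196 = 484*(1/11141) + 32076*(1/10196) = 484/11141 + 8019/2549 = 90573395/28398409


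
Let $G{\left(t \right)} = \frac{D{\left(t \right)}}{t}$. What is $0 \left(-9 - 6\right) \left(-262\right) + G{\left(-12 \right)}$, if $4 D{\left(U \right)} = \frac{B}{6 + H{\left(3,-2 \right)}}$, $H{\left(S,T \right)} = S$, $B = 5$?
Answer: $- \frac{5}{432} \approx -0.011574$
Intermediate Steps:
$D{\left(U \right)} = \frac{5}{36}$ ($D{\left(U \right)} = \frac{\frac{1}{6 + 3} \cdot 5}{4} = \frac{\frac{1}{9} \cdot 5}{4} = \frac{1}{4} \cdot \frac{5}{9} = \frac{5}{36}$)
$G{\left(t \right)} = \frac{5}{36 t}$
$0 \left(-9 - 6\right) \left(-262\right) + G{\left(-12 \right)} = 0 \left(-9 - 6\right) \left(-262\right) + \frac{5}{36 \left(-12\right)} = 0 \left(-15\right) \left(-262\right) + \frac{5}{36} \left(- \frac{1}{12}\right) = 0 \left(-262\right) - \frac{5}{432} = 0 - \frac{5}{432} = - \frac{5}{432}$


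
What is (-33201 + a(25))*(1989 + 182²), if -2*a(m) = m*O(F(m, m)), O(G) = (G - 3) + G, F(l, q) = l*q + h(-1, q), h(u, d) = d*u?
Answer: -3382329951/2 ≈ -1.6912e+9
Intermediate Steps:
F(l, q) = -q + l*q (F(l, q) = l*q + q*(-1) = l*q - q = -q + l*q)
O(G) = -3 + 2*G (O(G) = (-3 + G) + G = -3 + 2*G)
a(m) = -m*(-3 + 2*m*(-1 + m))/2 (a(m) = -m*(-3 + 2*(m*(-1 + m)))/2 = -m*(-3 + 2*m*(-1 + m))/2)
(-33201 + a(25))*(1989 + 182²) = (-33201 + 25*(3/2 + 25 - 1*25²))*(1989 + 182²) = (-33201 + 25*(3/2 + 25 - 1*625))*(1989 + 33124) = (-33201 + 25*(3/2 + 25 - 625))*35113 = (-33201 + 25*(-1197/2))*35113 = (-33201 - 29925/2)*35113 = -96327/2*35113 = -3382329951/2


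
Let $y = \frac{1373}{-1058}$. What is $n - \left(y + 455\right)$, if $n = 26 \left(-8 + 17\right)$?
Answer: $- \frac{232445}{1058} \approx -219.7$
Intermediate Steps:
$y = - \frac{1373}{1058}$ ($y = 1373 \left(- \frac{1}{1058}\right) = - \frac{1373}{1058} \approx -1.2977$)
$n = 234$ ($n = 26 \cdot 9 = 234$)
$n - \left(y + 455\right) = 234 - \left(- \frac{1373}{1058} + 455\right) = 234 - \frac{480017}{1058} = - \frac{232445}{1058}$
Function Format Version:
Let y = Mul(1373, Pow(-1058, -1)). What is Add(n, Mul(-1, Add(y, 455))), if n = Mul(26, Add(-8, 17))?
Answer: Rational(-232445, 1058) ≈ -219.70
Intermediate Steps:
y = Rational(-1373, 1058) (y = Mul(1373, Rational(-1, 1058)) = Rational(-1373, 1058) ≈ -1.2977)
n = 234 (n = Mul(26, 9) = 234)
Add(n, Mul(-1, Add(y, 455))) = Add(234, Mul(-1, Add(Rational(-1373, 1058), 455))) = Add(234, Mul(-1, Rational(480017, 1058))) = Add(234, Rational(-480017, 1058)) = Rational(-232445, 1058)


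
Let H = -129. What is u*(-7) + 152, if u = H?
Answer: 1055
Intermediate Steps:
u = -129
u*(-7) + 152 = -129*(-7) + 152 = 903 + 152 = 1055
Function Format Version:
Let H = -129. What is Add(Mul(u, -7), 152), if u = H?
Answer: 1055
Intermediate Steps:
u = -129
Add(Mul(u, -7), 152) = Add(Mul(-129, -7), 152) = Add(903, 152) = 1055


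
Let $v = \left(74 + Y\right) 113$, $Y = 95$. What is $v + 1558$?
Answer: $20655$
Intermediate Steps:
$v = 19097$ ($v = \left(74 + 95\right) 113 = 169 \cdot 113 = 19097$)
$v + 1558 = 19097 + 1558 = 20655$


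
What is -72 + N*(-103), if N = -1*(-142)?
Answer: -14698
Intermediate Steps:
N = 142
-72 + N*(-103) = -72 + 142*(-103) = -72 - 14626 = -14698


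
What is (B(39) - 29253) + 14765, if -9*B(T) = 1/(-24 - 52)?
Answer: -9909791/684 ≈ -14488.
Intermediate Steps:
B(T) = 1/684 (B(T) = -1/(9*(-24 - 52)) = -⅑/(-76) = -⅑*(-1/76) = 1/684)
(B(39) - 29253) + 14765 = (1/684 - 29253) + 14765 = -20009051/684 + 14765 = -9909791/684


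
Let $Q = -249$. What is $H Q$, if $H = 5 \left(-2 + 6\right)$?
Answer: $-4980$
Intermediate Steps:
$H = 20$ ($H = 5 \cdot 4 = 20$)
$H Q = 20 \left(-249\right) = -4980$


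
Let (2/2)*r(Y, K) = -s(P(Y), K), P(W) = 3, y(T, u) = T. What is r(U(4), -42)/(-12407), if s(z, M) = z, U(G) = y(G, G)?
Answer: 3/12407 ≈ 0.00024180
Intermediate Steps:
U(G) = G
r(Y, K) = -3 (r(Y, K) = -1*3 = -3)
r(U(4), -42)/(-12407) = -3/(-12407) = -3*(-1/12407) = 3/12407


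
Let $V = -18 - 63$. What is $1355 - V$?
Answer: $1436$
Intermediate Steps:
$V = -81$ ($V = -18 - 63 = -81$)
$1355 - V = 1355 - -81 = 1355 + 81 = 1436$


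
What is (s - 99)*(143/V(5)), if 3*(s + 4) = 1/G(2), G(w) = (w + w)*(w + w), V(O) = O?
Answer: -706849/240 ≈ -2945.2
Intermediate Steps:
G(w) = 4*w² (G(w) = (2*w)*(2*w) = 4*w²)
s = -191/48 (s = -4 + 1/(3*((4*2²))) = -4 + 1/(3*((4*4))) = -4 + (⅓)/16 = -4 + (⅓)*(1/16) = -4 + 1/48 = -191/48 ≈ -3.9792)
(s - 99)*(143/V(5)) = (-191/48 - 99)*(143/5) = -706849/(48*5) = -4943/48*143/5 = -706849/240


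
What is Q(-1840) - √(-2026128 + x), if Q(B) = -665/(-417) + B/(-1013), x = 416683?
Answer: 1440925/422421 - I*√1609445 ≈ 3.4111 - 1268.6*I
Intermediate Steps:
Q(B) = 665/417 - B/1013 (Q(B) = -665*(-1/417) + B*(-1/1013) = 665/417 - B/1013)
Q(-1840) - √(-2026128 + x) = (665/417 - 1/1013*(-1840)) - √(-2026128 + 416683) = (665/417 + 1840/1013) - √(-1609445) = 1440925/422421 - I*√1609445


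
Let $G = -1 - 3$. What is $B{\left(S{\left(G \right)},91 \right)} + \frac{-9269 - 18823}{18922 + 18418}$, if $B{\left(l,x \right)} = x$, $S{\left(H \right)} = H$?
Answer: $\frac{842462}{9335} \approx 90.248$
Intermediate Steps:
$G = -4$ ($G = -1 - 3 = -4$)
$B{\left(S{\left(G \right)},91 \right)} + \frac{-9269 - 18823}{18922 + 18418} = 91 + \frac{-9269 - 18823}{18922 + 18418} = 91 - \frac{28092}{37340} = 91 - \frac{7023}{9335} = \frac{842462}{9335}$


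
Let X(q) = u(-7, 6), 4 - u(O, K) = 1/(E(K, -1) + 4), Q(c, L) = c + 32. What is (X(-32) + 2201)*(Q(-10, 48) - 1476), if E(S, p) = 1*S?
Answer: -16029623/5 ≈ -3.2059e+6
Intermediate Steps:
E(S, p) = S
Q(c, L) = 32 + c
u(O, K) = 4 - 1/(4 + K) (u(O, K) = 4 - 1/(K + 4) = 4 - 1/(4 + K))
X(q) = 39/10 (X(q) = (15 + 4*6)/(4 + 6) = (15 + 24)/10 = (⅒)*39 = 39/10)
(X(-32) + 2201)*(Q(-10, 48) - 1476) = (39/10 + 2201)*((32 - 10) - 1476) = 22049*(22 - 1476)/10 = (22049/10)*(-1454) = -16029623/5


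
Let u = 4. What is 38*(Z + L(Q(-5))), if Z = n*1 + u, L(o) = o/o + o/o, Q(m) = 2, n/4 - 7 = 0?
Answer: 1292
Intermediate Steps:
n = 28 (n = 28 + 4*0 = 28 + 0 = 28)
L(o) = 2 (L(o) = 1 + 1 = 2)
Z = 32 (Z = 28*1 + 4 = 28 + 4 = 32)
38*(Z + L(Q(-5))) = 38*(32 + 2) = 38*34 = 1292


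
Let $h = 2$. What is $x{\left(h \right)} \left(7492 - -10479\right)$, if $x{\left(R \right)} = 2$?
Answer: $35942$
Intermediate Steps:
$x{\left(h \right)} \left(7492 - -10479\right) = 2 \left(7492 - -10479\right) = 2 \left(7492 + 10479\right) = 2 \cdot 17971 = 35942$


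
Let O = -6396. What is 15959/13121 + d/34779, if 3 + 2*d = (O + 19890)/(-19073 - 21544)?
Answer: 15028728661843/12356646143202 ≈ 1.2162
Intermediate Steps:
d = -45115/27078 (d = -3/2 + ((-6396 + 19890)/(-19073 - 21544))/2 = -3/2 + (13494/(-40617))/2 = -3/2 + (13494*(-1/40617))/2 = -3/2 + (½)*(-4498/13539) = -3/2 - 2249/13539 = -45115/27078 ≈ -1.6661)
15959/13121 + d/34779 = 15959/13121 - 45115/27078/34779 = 15959*(1/13121) - 45115/27078*1/34779 = 15959/13121 - 45115/941745762 = 15028728661843/12356646143202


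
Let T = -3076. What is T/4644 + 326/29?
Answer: 356185/33669 ≈ 10.579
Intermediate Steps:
T/4644 + 326/29 = -3076/4644 + 326/29 = -3076*1/4644 + 326*(1/29) = -769/1161 + 326/29 = 356185/33669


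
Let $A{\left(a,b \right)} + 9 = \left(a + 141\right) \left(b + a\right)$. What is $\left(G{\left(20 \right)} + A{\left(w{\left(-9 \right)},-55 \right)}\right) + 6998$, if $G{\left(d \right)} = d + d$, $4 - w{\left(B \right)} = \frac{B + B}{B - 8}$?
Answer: $- \frac{134214}{289} \approx -464.41$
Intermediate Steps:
$w{\left(B \right)} = 4 - \frac{2 B}{-8 + B}$ ($w{\left(B \right)} = 4 - \frac{B + B}{B - 8} = 4 - \frac{2 B}{-8 + B}$)
$A{\left(a,b \right)} = -9 + \left(141 + a\right) \left(a + b\right)$ ($A{\left(a,b \right)} = -9 + \left(a + 141\right) \left(b + a\right) = -9 + \left(141 + a\right) \left(a + b\right)$)
$G{\left(d \right)} = 2 d$
$\left(G{\left(20 \right)} + A{\left(w{\left(-9 \right)},-55 \right)}\right) + 6998 = \left(2 \cdot 20 + \left(-9 + \left(\frac{2 \left(-16 - 9\right)}{-8 - 9}\right)^{2} + 141 \frac{2 \left(-16 - 9\right)}{-8 - 9} + 141 \left(-55\right) + \frac{2 \left(-16 - 9\right)}{-8 - 9} \left(-55\right)\right)\right) + 6998 = \left(40 + \left(-9 + \left(2 \frac{1}{-17} \left(-25\right)\right)^{2} + 141 \cdot 2 \frac{1}{-17} \left(-25\right) - 7755 + 2 \frac{1}{-17} \left(-25\right) \left(-55\right)\right)\right) + 6998 = \left(40 + \left(-9 + \left(2 \left(- \frac{1}{17}\right) \left(-25\right)\right)^{2} + 141 \cdot 2 \left(- \frac{1}{17}\right) \left(-25\right) - 7755 + 2 \left(- \frac{1}{17}\right) \left(-25\right) \left(-55\right)\right)\right) + 6998 = \left(40 + \left(-9 + \left(\frac{50}{17}\right)^{2} + 141 \cdot \frac{50}{17} - 7755 + \frac{50}{17} \left(-55\right)\right)\right) + 6998 = \left(40 - \frac{2168196}{289}\right) + 6998 = - \frac{2156636}{289} + 6998 = - \frac{134214}{289}$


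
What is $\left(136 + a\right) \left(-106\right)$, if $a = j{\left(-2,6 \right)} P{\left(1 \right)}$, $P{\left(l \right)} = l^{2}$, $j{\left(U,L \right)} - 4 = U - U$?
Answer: $-14840$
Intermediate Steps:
$j{\left(U,L \right)} = 4$ ($j{\left(U,L \right)} = 4 + \left(U - U\right) = 4 + 0 = 4$)
$a = 4$ ($a = 4 \cdot 1^{2} = 4 \cdot 1 = 4$)
$\left(136 + a\right) \left(-106\right) = \left(136 + 4\right) \left(-106\right) = 140 \left(-106\right) = -14840$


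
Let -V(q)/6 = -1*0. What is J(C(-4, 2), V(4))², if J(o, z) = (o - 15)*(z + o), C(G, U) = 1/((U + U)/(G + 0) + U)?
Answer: 196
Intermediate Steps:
V(q) = 0 (V(q) = -(-6)*0 = -6*0 = 0)
C(G, U) = 1/(U + 2*U/G) (C(G, U) = 1/((2*U)/G + U) = 1/(2*U/G + U) = 1/(U + 2*U/G))
J(o, z) = (-15 + o)*(o + z)
J(C(-4, 2), V(4))² = ((-4/(2*(2 - 4)))² - (-60)/(2*(2 - 4)) - 15*0 - 4/(2*(2 - 4))*0)² = ((-4*½/(-2))² - (-60)/(2*(-2)) + 0 - 4*½/(-2)*0)² = ((-4*½*(-½))² - (-60)*(-1)/(2*2) + 0 - 4*½*(-½)*0)² = (1² - 15*1 + 0 + 1*0)² = (1 - 15 + 0 + 0)² = (-14)² = 196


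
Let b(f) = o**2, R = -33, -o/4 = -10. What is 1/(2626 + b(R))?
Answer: 1/4226 ≈ 0.00023663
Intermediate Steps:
o = 40 (o = -4*(-10) = 40)
b(f) = 1600 (b(f) = 40**2 = 1600)
1/(2626 + b(R)) = 1/(2626 + 1600) = 1/4226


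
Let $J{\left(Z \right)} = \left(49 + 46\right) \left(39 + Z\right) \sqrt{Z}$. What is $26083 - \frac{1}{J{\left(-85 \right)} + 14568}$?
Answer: $\frac{11968596162181}{458865781} - \frac{2185 i \sqrt{85}}{917731562} \approx 26083.0 - 2.1951 \cdot 10^{-5} i$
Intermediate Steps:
$J{\left(Z \right)} = \sqrt{Z} \left(3705 + 95 Z\right)$ ($J{\left(Z \right)} = 95 \left(39 + Z\right) \sqrt{Z} = \left(3705 + 95 Z\right) \sqrt{Z} = \sqrt{Z} \left(3705 + 95 Z\right)$)
$26083 - \frac{1}{J{\left(-85 \right)} + 14568} = 26083 - \frac{1}{95 \sqrt{-85} \left(39 - 85\right) + 14568} = 26083 - \frac{1}{95 i \sqrt{85} \left(-46\right) + 14568} = 26083 - \frac{1}{- 4370 i \sqrt{85} + 14568} = 26083 - \frac{1}{14568 - 4370 i \sqrt{85}}$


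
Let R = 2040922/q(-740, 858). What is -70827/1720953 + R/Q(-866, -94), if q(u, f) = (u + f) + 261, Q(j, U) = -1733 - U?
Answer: -1185442408451/356341101831 ≈ -3.3267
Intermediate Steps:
q(u, f) = 261 + f + u (q(u, f) = (f + u) + 261 = 261 + f + u)
R = 2040922/379 (R = 2040922/(261 + 858 - 740) = 2040922/379 ≈ 5385.0)
-70827/1720953 + R/Q(-866, -94) = -70827/1720953 + 2040922/(379*(-1733 - 1*(-94))) = -70827*1/1720953 + 2040922/(379*(-1733 + 94)) = -23609/573651 + (2040922/379)/(-1639) = -23609/573651 + (2040922/379)*(-1/1639) = -23609/573651 - 2040922/621181 = -1185442408451/356341101831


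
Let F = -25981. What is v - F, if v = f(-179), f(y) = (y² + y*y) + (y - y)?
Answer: 90063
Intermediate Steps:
f(y) = 2*y² (f(y) = (y² + y²) + 0 = 2*y² + 0 = 2*y²)
v = 64082 (v = 2*(-179)² = 2*32041 = 64082)
v - F = 64082 - 1*(-25981) = 64082 + 25981 = 90063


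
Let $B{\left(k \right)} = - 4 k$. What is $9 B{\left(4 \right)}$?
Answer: $-144$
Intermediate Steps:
$9 B{\left(4 \right)} = 9 \left(\left(-4\right) 4\right) = 9 \left(-16\right) = -144$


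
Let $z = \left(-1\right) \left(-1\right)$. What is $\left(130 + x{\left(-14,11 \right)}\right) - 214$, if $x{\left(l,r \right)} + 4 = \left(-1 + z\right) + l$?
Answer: $-102$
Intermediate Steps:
$z = 1$
$x{\left(l,r \right)} = -4 + l$ ($x{\left(l,r \right)} = -4 + \left(\left(-1 + 1\right) + l\right) = -4 + \left(0 + l\right) = -4 + l$)
$\left(130 + x{\left(-14,11 \right)}\right) - 214 = \left(130 - 18\right) - 214 = 112 - 214 = -102$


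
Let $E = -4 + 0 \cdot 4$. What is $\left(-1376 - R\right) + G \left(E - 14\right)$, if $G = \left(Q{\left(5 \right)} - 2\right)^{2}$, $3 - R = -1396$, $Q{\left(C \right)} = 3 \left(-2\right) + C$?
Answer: $-2937$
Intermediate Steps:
$Q{\left(C \right)} = -6 + C$
$R = 1399$ ($R = 3 - -1396 = 3 + 1396 = 1399$)
$G = 9$ ($G = \left(\left(-6 + 5\right) - 2\right)^{2} = \left(-1 - 2\right)^{2} = \left(-3\right)^{2} = 9$)
$E = -4$ ($E = -4 + 0 = -4$)
$\left(-1376 - R\right) + G \left(E - 14\right) = \left(-1376 - 1399\right) + 9 \left(-4 - 14\right) = \left(-1376 - 1399\right) + 9 \left(-18\right) = -2775 - 162 = -2937$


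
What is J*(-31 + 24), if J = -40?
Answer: 280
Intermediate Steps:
J*(-31 + 24) = -40*(-31 + 24) = -40*(-7) = 280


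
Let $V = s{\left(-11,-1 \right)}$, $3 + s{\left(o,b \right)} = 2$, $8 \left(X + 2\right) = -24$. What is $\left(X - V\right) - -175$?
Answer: $171$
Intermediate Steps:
$X = -5$ ($X = -2 + \frac{1}{8} \left(-24\right) = -2 - 3 = -5$)
$s{\left(o,b \right)} = -1$ ($s{\left(o,b \right)} = -3 + 2 = -1$)
$V = -1$
$\left(X - V\right) - -175 = \left(-5 - -1\right) - -175 = \left(-5 + 1\right) + 175 = -4 + 175 = 171$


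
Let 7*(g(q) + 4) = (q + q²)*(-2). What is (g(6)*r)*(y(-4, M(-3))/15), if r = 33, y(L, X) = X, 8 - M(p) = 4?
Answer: -704/5 ≈ -140.80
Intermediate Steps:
M(p) = 4 (M(p) = 8 - 1*4 = 8 - 4 = 4)
g(q) = -4 - 2*q/7 - 2*q²/7 (g(q) = -4 + ((q + q²)*(-2))/7 = -4 + (-2*q - 2*q²)/7 = -4 + (-2*q/7 - 2*q²/7) = -4 - 2*q/7 - 2*q²/7)
(g(6)*r)*(y(-4, M(-3))/15) = ((-4 - 2/7*6 - 2/7*6²)*33)*(4/15) = ((-4 - 12/7 - 2/7*36)*33)*(4*(1/15)) = ((-4 - 12/7 - 72/7)*33)*(4/15) = -16*33*(4/15) = -528*4/15 = -704/5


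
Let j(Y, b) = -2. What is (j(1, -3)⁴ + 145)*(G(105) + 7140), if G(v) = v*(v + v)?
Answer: 4699590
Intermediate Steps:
G(v) = 2*v² (G(v) = v*(2*v) = 2*v²)
(j(1, -3)⁴ + 145)*(G(105) + 7140) = ((-2)⁴ + 145)*(2*105² + 7140) = (16 + 145)*(2*11025 + 7140) = 161*(22050 + 7140) = 161*29190 = 4699590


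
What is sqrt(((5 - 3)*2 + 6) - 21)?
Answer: I*sqrt(11) ≈ 3.3166*I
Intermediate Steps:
sqrt(((5 - 3)*2 + 6) - 21) = sqrt((2*2 + 6) - 21) = sqrt((4 + 6) - 21) = sqrt(10 - 21) = sqrt(-11) = I*sqrt(11)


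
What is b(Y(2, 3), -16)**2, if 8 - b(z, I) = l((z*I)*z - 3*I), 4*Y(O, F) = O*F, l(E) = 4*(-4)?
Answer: 576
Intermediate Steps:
l(E) = -16
Y(O, F) = F*O/4 (Y(O, F) = (O*F)/4 = (F*O)/4 = F*O/4)
b(z, I) = 24 (b(z, I) = 8 - 1*(-16) = 8 + 16 = 24)
b(Y(2, 3), -16)**2 = 24**2 = 576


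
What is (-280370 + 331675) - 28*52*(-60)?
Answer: 138665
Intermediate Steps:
(-280370 + 331675) - 28*52*(-60) = 51305 - 1456*(-60) = 51305 + 87360 = 138665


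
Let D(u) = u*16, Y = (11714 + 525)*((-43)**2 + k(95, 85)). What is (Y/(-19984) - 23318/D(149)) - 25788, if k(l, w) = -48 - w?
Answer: -39972601033/1488808 ≈ -26849.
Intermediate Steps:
Y = 21002124 (Y = (11714 + 525)*((-43)**2 + (-48 - 1*85)) = 12239*(1849 + (-48 - 85)) = 12239*(1849 - 133) = 12239*1716 = 21002124)
D(u) = 16*u
(Y/(-19984) - 23318/D(149)) - 25788 = (21002124/(-19984) - 23318/(16*149)) - 25788 = (21002124*(-1/19984) - 23318/2384) - 25788 = (-5250531/4996 - 23318*1/2384) - 25788 = (-5250531/4996 - 11659/1192) - 25788 = -1579220329/1488808 - 25788 = -39972601033/1488808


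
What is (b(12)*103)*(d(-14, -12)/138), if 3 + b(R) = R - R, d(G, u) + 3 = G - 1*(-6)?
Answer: 1133/46 ≈ 24.630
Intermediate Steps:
d(G, u) = 3 + G (d(G, u) = -3 + (G - 1*(-6)) = -3 + (G + 6) = -3 + (6 + G) = 3 + G)
b(R) = -3 (b(R) = -3 + (R - R) = -3 + 0 = -3)
(b(12)*103)*(d(-14, -12)/138) = (-3*103)*((3 - 14)/138) = -(-3399)/138 = -309*(-11/138) = 1133/46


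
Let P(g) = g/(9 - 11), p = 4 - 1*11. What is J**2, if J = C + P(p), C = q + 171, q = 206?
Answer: 579121/4 ≈ 1.4478e+5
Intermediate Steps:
p = -7 (p = 4 - 11 = -7)
P(g) = -g/2 (P(g) = g/(-2) = g*(-1/2) = -g/2)
C = 377 (C = 206 + 171 = 377)
J = 761/2 (J = 377 - 1/2*(-7) = 377 + 7/2 = 761/2 ≈ 380.50)
J**2 = (761/2)**2 = 579121/4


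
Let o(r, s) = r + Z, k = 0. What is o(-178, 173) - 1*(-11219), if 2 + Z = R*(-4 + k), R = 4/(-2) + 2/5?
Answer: 55227/5 ≈ 11045.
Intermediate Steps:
R = -8/5 (R = 4*(-1/2) + 2*(1/5) = -2 + 2/5 = -8/5 ≈ -1.6000)
Z = 22/5 (Z = -2 - 8*(-4 + 0)/5 = -2 - 8/5*(-4) = -2 + 32/5 = 22/5 ≈ 4.4000)
o(r, s) = 22/5 + r (o(r, s) = r + 22/5 = 22/5 + r)
o(-178, 173) - 1*(-11219) = (22/5 - 178) - 1*(-11219) = -868/5 + 11219 = 55227/5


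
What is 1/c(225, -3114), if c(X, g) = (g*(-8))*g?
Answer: -1/77575968 ≈ -1.2891e-8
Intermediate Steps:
c(X, g) = -8*g² (c(X, g) = (-8*g)*g = -8*g²)
1/c(225, -3114) = 1/(-8*(-3114)²) = 1/(-8*9696996) = 1/(-77575968) = -1/77575968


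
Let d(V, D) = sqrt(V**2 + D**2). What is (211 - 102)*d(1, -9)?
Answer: 109*sqrt(82) ≈ 987.04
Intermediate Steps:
d(V, D) = sqrt(D**2 + V**2)
(211 - 102)*d(1, -9) = (211 - 102)*sqrt((-9)**2 + 1**2) = 109*sqrt(81 + 1) = 109*sqrt(82)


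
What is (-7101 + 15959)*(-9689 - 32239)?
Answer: -371398224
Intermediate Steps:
(-7101 + 15959)*(-9689 - 32239) = 8858*(-41928) = -371398224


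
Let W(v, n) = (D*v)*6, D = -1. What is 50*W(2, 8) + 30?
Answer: -570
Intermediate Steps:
W(v, n) = -6*v (W(v, n) = -v*6 = -6*v)
50*W(2, 8) + 30 = 50*(-6*2) + 30 = 50*(-12) + 30 = -600 + 30 = -570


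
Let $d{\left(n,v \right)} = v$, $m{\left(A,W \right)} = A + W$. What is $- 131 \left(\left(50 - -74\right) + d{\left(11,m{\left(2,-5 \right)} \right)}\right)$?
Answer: $-15851$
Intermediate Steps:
$- 131 \left(\left(50 - -74\right) + d{\left(11,m{\left(2,-5 \right)} \right)}\right) = - 131 \left(\left(50 - -74\right) + \left(2 - 5\right)\right) = - 131 \left(\left(50 + 74\right) - 3\right) = - 131 \left(124 - 3\right) = \left(-131\right) 121 = -15851$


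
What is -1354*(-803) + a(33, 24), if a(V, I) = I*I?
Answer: 1087838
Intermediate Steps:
a(V, I) = I²
-1354*(-803) + a(33, 24) = -1354*(-803) + 24² = 1087262 + 576 = 1087838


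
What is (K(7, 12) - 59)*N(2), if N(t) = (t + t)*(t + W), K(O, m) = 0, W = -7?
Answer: 1180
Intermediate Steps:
N(t) = 2*t*(-7 + t) (N(t) = (t + t)*(t - 7) = (2*t)*(-7 + t) = 2*t*(-7 + t))
(K(7, 12) - 59)*N(2) = (0 - 59)*(2*2*(-7 + 2)) = -118*2*(-5) = -59*(-20) = 1180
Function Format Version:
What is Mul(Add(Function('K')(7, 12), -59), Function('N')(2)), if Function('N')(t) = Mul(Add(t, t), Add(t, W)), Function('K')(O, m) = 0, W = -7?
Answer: 1180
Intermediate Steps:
Function('N')(t) = Mul(2, t, Add(-7, t)) (Function('N')(t) = Mul(Add(t, t), Add(t, -7)) = Mul(Mul(2, t), Add(-7, t)) = Mul(2, t, Add(-7, t)))
Mul(Add(Function('K')(7, 12), -59), Function('N')(2)) = Mul(Add(0, -59), Mul(2, 2, Add(-7, 2))) = Mul(-59, Mul(2, 2, -5)) = Mul(-59, -20) = 1180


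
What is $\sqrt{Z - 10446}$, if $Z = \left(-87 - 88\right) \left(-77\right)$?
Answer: $\sqrt{3029} \approx 55.036$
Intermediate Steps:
$Z = 13475$ ($Z = \left(-175\right) \left(-77\right) = 13475$)
$\sqrt{Z - 10446} = \sqrt{13475 - 10446} = \sqrt{3029}$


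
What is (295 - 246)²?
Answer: 2401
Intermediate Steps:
(295 - 246)² = 49² = 2401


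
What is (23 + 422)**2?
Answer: 198025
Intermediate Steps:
(23 + 422)**2 = 445**2 = 198025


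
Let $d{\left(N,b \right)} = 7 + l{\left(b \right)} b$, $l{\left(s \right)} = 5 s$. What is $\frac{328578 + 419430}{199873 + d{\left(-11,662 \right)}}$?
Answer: $\frac{187002}{597775} \approx 0.31283$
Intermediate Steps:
$d{\left(N,b \right)} = 7 + 5 b^{2}$ ($d{\left(N,b \right)} = 7 + 5 b b = 7 + 5 b^{2}$)
$\frac{328578 + 419430}{199873 + d{\left(-11,662 \right)}} = \frac{328578 + 419430}{199873 + \left(7 + 5 \cdot 662^{2}\right)} = \frac{748008}{199873 + \left(7 + 5 \cdot 438244\right)} = \frac{748008}{199873 + \left(7 + 2191220\right)} = \frac{748008}{199873 + 2191227} = \frac{748008}{2391100} = 748008 \cdot \frac{1}{2391100} = \frac{187002}{597775}$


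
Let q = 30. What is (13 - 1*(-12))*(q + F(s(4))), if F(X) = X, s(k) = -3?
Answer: 675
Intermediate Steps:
(13 - 1*(-12))*(q + F(s(4))) = (13 - 1*(-12))*(30 - 3) = (13 + 12)*27 = 25*27 = 675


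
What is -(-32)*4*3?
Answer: 384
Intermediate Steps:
-(-32)*4*3 = -8*(-16)*3 = 128*3 = 384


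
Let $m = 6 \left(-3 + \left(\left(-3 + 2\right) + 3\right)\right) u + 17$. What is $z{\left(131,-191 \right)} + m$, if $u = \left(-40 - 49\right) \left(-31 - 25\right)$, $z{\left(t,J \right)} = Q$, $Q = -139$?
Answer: $-30026$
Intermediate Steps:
$z{\left(t,J \right)} = -139$
$u = 4984$ ($u = \left(-89\right) \left(-56\right) = 4984$)
$m = -29887$ ($m = 6 \left(-3 + \left(\left(-3 + 2\right) + 3\right)\right) 4984 + 17 = 6 \left(-3 + \left(-1 + 3\right)\right) 4984 + 17 = 6 \left(-3 + 2\right) 4984 + 17 = 6 \left(-1\right) 4984 + 17 = \left(-6\right) 4984 + 17 = -29904 + 17 = -29887$)
$z{\left(131,-191 \right)} + m = -139 - 29887 = -30026$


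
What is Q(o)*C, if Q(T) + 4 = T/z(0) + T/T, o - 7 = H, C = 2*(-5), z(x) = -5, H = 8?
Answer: 60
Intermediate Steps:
C = -10
o = 15 (o = 7 + 8 = 15)
Q(T) = -3 - T/5 (Q(T) = -4 + (T/(-5) + T/T) = -4 + (T*(-⅕) + 1) = -4 + (-T/5 + 1) = -4 + (1 - T/5) = -3 - T/5)
Q(o)*C = (-3 - ⅕*15)*(-10) = (-3 - 3)*(-10) = -6*(-10) = 60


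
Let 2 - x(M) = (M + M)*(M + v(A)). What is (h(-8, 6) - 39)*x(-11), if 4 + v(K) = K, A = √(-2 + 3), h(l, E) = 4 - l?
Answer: 8262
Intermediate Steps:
A = 1 (A = √1 = 1)
v(K) = -4 + K
x(M) = 2 - 2*M*(-3 + M) (x(M) = 2 - (M + M)*(M + (-4 + 1)) = 2 - 2*M*(M - 3) = 2 - 2*M*(-3 + M))
(h(-8, 6) - 39)*x(-11) = ((4 - 1*(-8)) - 39)*(2 - 2*(-11)² + 6*(-11)) = ((4 + 8) - 39)*(2 - 2*121 - 66) = (12 - 39)*(2 - 242 - 66) = -27*(-306) = 8262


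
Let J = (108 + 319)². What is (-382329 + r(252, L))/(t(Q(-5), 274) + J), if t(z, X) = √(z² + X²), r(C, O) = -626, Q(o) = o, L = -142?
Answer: -13964760439/6648757828 + 76591*√75101/6648757828 ≈ -2.0972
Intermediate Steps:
J = 182329 (J = 427² = 182329)
t(z, X) = √(X² + z²)
(-382329 + r(252, L))/(t(Q(-5), 274) + J) = (-382329 - 626)/(√(274² + (-5)²) + 182329) = -382955/(√(75076 + 25) + 182329) = -382955/(√75101 + 182329) = -382955/(182329 + √75101)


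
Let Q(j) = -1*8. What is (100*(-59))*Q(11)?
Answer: 47200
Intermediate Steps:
Q(j) = -8
(100*(-59))*Q(11) = (100*(-59))*(-8) = -5900*(-8) = 47200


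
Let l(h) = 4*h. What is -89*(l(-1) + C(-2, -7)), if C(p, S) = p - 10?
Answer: 1424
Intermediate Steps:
C(p, S) = -10 + p
-89*(l(-1) + C(-2, -7)) = -89*(4*(-1) + (-10 - 2)) = -89*(-4 - 12) = -89*(-16) = 1424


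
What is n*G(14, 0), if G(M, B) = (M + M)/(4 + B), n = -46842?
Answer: -327894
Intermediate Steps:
G(M, B) = 2*M/(4 + B) (G(M, B) = (2*M)/(4 + B) = 2*M/(4 + B))
n*G(14, 0) = -93684*14/(4 + 0) = -93684*14/4 = -46842*7 = -327894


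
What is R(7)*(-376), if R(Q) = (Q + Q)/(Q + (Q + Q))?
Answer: -752/3 ≈ -250.67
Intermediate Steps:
R(Q) = 2/3 (R(Q) = (2*Q)/(Q + 2*Q) = (2*Q)/((3*Q)) = (2*Q)*(1/(3*Q)) = 2/3)
R(7)*(-376) = (2/3)*(-376) = -752/3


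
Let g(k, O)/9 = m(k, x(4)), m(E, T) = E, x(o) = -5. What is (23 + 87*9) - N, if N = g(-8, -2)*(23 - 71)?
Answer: -2650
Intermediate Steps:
g(k, O) = 9*k
N = 3456 (N = (9*(-8))*(23 - 71) = -72*(-48) = 3456)
(23 + 87*9) - N = (23 + 87*9) - 1*3456 = (23 + 783) - 3456 = 806 - 3456 = -2650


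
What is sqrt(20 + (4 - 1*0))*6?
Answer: 12*sqrt(6) ≈ 29.394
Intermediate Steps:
sqrt(20 + (4 - 1*0))*6 = sqrt(20 + (4 + 0))*6 = sqrt(20 + 4)*6 = sqrt(24)*6 = (2*sqrt(6))*6 = 12*sqrt(6)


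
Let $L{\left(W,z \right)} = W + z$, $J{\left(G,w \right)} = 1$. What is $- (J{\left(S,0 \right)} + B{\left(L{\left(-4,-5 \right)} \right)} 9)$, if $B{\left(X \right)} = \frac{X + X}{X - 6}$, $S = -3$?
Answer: $- \frac{59}{5} \approx -11.8$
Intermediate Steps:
$B{\left(X \right)} = \frac{2 X}{-6 + X}$
$- (J{\left(S,0 \right)} + B{\left(L{\left(-4,-5 \right)} \right)} 9) = - (1 + \frac{2 \left(-4 - 5\right)}{-6 - 9} \cdot 9) = - (1 + 2 \left(-9\right) \frac{1}{-6 - 9} \cdot 9) = - (1 + 2 \left(-9\right) \frac{1}{-15} \cdot 9) = - (1 + 2 \left(-9\right) \left(- \frac{1}{15}\right) 9) = - (1 + \frac{6}{5} \cdot 9) = - (1 + \frac{54}{5}) = \left(-1\right) \frac{59}{5} = - \frac{59}{5}$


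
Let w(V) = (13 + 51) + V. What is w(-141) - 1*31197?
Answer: -31274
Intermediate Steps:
w(V) = 64 + V
w(-141) - 1*31197 = (64 - 141) - 1*31197 = -77 - 31197 = -31274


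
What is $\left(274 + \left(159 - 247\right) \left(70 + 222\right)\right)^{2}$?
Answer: $646278084$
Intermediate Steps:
$\left(274 + \left(159 - 247\right) \left(70 + 222\right)\right)^{2} = \left(274 - 25696\right)^{2} = \left(-25422\right)^{2} = 646278084$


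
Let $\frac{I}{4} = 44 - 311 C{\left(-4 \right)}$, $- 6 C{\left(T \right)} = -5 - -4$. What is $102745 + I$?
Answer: $\frac{308141}{3} \approx 1.0271 \cdot 10^{5}$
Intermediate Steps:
$C{\left(T \right)} = \frac{1}{6}$ ($C{\left(T \right)} = - \frac{-5 - -4}{6} = - \frac{-5 + 4}{6} = \left(- \frac{1}{6}\right) \left(-1\right) = \frac{1}{6}$)
$I = - \frac{94}{3}$ ($I = 4 \left(44 - \frac{311}{6}\right) = 4 \left(- \frac{47}{6}\right) = - \frac{94}{3} \approx -31.333$)
$102745 + I = 102745 - \frac{94}{3} = \frac{308141}{3}$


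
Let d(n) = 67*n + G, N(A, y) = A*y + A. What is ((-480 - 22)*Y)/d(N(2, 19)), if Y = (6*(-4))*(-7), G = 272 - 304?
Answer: -10542/331 ≈ -31.849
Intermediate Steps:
G = -32
N(A, y) = A + A*y
Y = 168 (Y = -24*(-7) = 168)
d(n) = -32 + 67*n (d(n) = 67*n - 32 = -32 + 67*n)
((-480 - 22)*Y)/d(N(2, 19)) = ((-480 - 22)*168)/(-32 + 67*(2*(1 + 19))) = (-502*168)/(-32 + 67*(2*20)) = -84336/(-32 + 67*40) = -84336/(-32 + 2680) = -84336/2648 = -84336*1/2648 = -10542/331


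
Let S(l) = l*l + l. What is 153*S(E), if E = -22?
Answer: 70686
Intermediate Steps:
S(l) = l + l² (S(l) = l² + l = l + l²)
153*S(E) = 153*(-22*(1 - 22)) = 153*(-22*(-21)) = 153*462 = 70686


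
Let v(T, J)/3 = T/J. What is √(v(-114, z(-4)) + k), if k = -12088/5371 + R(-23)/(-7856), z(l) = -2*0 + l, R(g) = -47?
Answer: √9264149747391477/10548644 ≈ 9.1244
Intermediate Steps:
z(l) = l (z(l) = 0 + l = l)
v(T, J) = 3*T/J (v(T, J) = 3*(T/J) = 3*T/J)
k = -94710891/42194576 (k = -12088/5371 - 47/(-7856) = -12088*1/5371 - 47*(-1/7856) = -12088/5371 + 47/7856 = -94710891/42194576 ≈ -2.2446)
√(v(-114, z(-4)) + k) = √(3*(-114)/(-4) - 94710891/42194576) = √(3*(-114)*(-¼) - 94710891/42194576) = √(171/2 - 94710891/42194576) = √(3512925357/42194576) = √9264149747391477/10548644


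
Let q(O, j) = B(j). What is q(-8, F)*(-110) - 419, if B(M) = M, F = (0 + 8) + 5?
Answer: -1849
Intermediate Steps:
F = 13 (F = 8 + 5 = 13)
q(O, j) = j
q(-8, F)*(-110) - 419 = 13*(-110) - 419 = -1430 - 419 = -1849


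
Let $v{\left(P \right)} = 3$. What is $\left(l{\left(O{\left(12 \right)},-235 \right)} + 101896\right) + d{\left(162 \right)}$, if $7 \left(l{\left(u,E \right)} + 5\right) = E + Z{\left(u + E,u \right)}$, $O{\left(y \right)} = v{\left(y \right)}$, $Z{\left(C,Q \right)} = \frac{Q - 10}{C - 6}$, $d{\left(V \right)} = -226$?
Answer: $\frac{24188281}{238} \approx 1.0163 \cdot 10^{5}$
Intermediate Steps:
$Z{\left(C,Q \right)} = \frac{-10 + Q}{-6 + C}$
$O{\left(y \right)} = 3$
$l{\left(u,E \right)} = -5 + \frac{E}{7} + \frac{-10 + u}{7 \left(-6 + E + u\right)}$ ($l{\left(u,E \right)} = -5 + \frac{E + \frac{-10 + u}{-6 + \left(u + E\right)}}{7} = -5 + \frac{E + \frac{-10 + u}{-6 + \left(E + u\right)}}{7} = -5 + \frac{E + \frac{-10 + u}{-6 + E + u}}{7} = -5 + \left(\frac{E}{7} + \frac{-10 + u}{7 \left(-6 + E + u\right)}\right) = -5 + \frac{E}{7} + \frac{-10 + u}{7 \left(-6 + E + u\right)}$)
$\left(l{\left(O{\left(12 \right)},-235 \right)} + 101896\right) + d{\left(162 \right)} = \left(\frac{-10 + 3 + \left(-35 - 235\right) \left(-6 - 235 + 3\right)}{7 \left(-6 - 235 + 3\right)} + 101896\right) - 226 = \left(\frac{-10 + 3 - -64260}{7 \left(-238\right)} + 101896\right) - 226 = \left(\frac{1}{7} \left(- \frac{1}{238}\right) \left(-10 + 3 + 64260\right) + 101896\right) - 226 = \left(\frac{1}{7} \left(- \frac{1}{238}\right) 64253 + 101896\right) - 226 = \left(- \frac{9179}{238} + 101896\right) - 226 = \frac{24242069}{238} - 226 = \frac{24188281}{238}$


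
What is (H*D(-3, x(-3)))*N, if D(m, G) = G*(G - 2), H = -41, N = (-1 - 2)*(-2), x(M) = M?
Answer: -3690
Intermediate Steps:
N = 6 (N = -3*(-2) = 6)
D(m, G) = G*(-2 + G)
(H*D(-3, x(-3)))*N = -(-123)*(-2 - 3)*6 = -(-123)*(-5)*6 = -41*15*6 = -615*6 = -3690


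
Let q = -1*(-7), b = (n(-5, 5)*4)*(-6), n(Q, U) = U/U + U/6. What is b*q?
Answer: -308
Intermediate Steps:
n(Q, U) = 1 + U/6 (n(Q, U) = 1 + U*(⅙) = 1 + U/6)
b = -44 (b = ((1 + (⅙)*5)*4)*(-6) = ((1 + ⅚)*4)*(-6) = ((11/6)*4)*(-6) = (22/3)*(-6) = -44)
q = 7
b*q = -44*7 = -308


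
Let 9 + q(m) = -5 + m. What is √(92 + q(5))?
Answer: √83 ≈ 9.1104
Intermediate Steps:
q(m) = -14 + m (q(m) = -9 + (-5 + m) = -14 + m)
√(92 + q(5)) = √(92 + (-14 + 5)) = √(92 - 9) = √83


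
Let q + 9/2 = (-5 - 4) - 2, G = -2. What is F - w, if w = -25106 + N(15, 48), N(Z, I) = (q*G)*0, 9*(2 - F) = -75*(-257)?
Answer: 68899/3 ≈ 22966.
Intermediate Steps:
q = -31/2 (q = -9/2 + ((-5 - 4) - 2) = -9/2 + (-9 - 2) = -9/2 - 11 = -31/2 ≈ -15.500)
F = -6419/3 (F = 2 - (-25)*(-257)/3 = 2 - ⅑*19275 = 2 - 6425/3 = -6419/3 ≈ -2139.7)
N(Z, I) = 0 (N(Z, I) = -31/2*(-2)*0 = 31*0 = 0)
w = -25106 (w = -25106 + 0 = -25106)
F - w = -6419/3 - 1*(-25106) = -6419/3 + 25106 = 68899/3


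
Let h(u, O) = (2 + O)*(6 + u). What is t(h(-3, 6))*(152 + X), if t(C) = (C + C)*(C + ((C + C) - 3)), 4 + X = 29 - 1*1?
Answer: 582912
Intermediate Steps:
X = 24 (X = -4 + (29 - 1*1) = -4 + (29 - 1) = -4 + 28 = 24)
t(C) = 2*C*(-3 + 3*C) (t(C) = (2*C)*(C + (2*C - 3)) = (2*C)*(C + (-3 + 2*C)) = (2*C)*(-3 + 3*C) = 2*C*(-3 + 3*C))
t(h(-3, 6))*(152 + X) = (6*(12 + 2*(-3) + 6*6 + 6*(-3))*(-1 + (12 + 2*(-3) + 6*6 + 6*(-3))))*(152 + 24) = (6*(12 - 6 + 36 - 18)*(-1 + (12 - 6 + 36 - 18)))*176 = (6*24*(-1 + 24))*176 = (6*24*23)*176 = 3312*176 = 582912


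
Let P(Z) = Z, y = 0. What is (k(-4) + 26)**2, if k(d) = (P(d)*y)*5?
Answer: 676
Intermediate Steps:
k(d) = 0 (k(d) = (d*0)*5 = 0*5 = 0)
(k(-4) + 26)**2 = (0 + 26)**2 = 26**2 = 676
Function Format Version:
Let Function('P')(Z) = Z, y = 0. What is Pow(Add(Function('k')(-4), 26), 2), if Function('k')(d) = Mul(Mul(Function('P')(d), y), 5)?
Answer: 676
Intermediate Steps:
Function('k')(d) = 0 (Function('k')(d) = Mul(Mul(d, 0), 5) = Mul(0, 5) = 0)
Pow(Add(Function('k')(-4), 26), 2) = Pow(Add(0, 26), 2) = Pow(26, 2) = 676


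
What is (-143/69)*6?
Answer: -286/23 ≈ -12.435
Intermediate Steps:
(-143/69)*6 = ((1/69)*(-143))*6 = -143/69*6 = -286/23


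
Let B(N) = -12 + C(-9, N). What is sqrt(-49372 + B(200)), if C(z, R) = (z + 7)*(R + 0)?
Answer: 14*I*sqrt(254) ≈ 223.12*I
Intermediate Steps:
C(z, R) = R*(7 + z) (C(z, R) = (7 + z)*R = R*(7 + z))
B(N) = -12 - 2*N (B(N) = -12 + N*(7 - 9) = -12 + N*(-2) = -12 - 2*N)
sqrt(-49372 + B(200)) = sqrt(-49372 + (-12 - 2*200)) = sqrt(-49372 + (-12 - 400)) = sqrt(-49372 - 412) = sqrt(-49784) = 14*I*sqrt(254)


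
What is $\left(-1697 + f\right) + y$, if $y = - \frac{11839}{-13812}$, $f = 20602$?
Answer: $\frac{261127699}{13812} \approx 18906.0$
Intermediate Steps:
$y = \frac{11839}{13812}$ ($y = \left(-11839\right) \left(- \frac{1}{13812}\right) = \frac{11839}{13812} \approx 0.85715$)
$\left(-1697 + f\right) + y = \left(-1697 + 20602\right) + \frac{11839}{13812} = 18905 + \frac{11839}{13812} = \frac{261127699}{13812}$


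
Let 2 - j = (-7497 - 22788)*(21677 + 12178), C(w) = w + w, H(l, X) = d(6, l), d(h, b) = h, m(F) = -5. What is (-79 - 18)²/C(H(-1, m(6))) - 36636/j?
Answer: 9647034812261/12303584124 ≈ 784.08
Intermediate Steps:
H(l, X) = 6
C(w) = 2*w
j = 1025298677 (j = 2 - (-7497 - 22788)*(21677 + 12178) = 2 - (-30285)*33855 = 2 - 1*(-1025298675) = 2 + 1025298675 = 1025298677)
(-79 - 18)²/C(H(-1, m(6))) - 36636/j = (-79 - 18)²/((2*6)) - 36636/1025298677 = (-97)²/12 - 36636*1/1025298677 = 9409*(1/12) - 36636/1025298677 = 9409/12 - 36636/1025298677 = 9647034812261/12303584124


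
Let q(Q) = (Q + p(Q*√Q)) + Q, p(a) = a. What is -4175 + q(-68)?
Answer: -4311 - 136*I*√17 ≈ -4311.0 - 560.74*I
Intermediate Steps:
q(Q) = Q^(3/2) + 2*Q (q(Q) = (Q + Q*√Q) + Q = (Q + Q^(3/2)) + Q = Q^(3/2) + 2*Q)
-4175 + q(-68) = -4175 + ((-68)^(3/2) + 2*(-68)) = -4175 + (-136*I*√17 - 136) = -4175 + (-136 - 136*I*√17) = -4311 - 136*I*√17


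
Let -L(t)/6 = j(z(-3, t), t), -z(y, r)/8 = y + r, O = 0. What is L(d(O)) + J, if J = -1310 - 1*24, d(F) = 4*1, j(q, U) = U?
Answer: -1358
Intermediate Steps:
z(y, r) = -8*r - 8*y (z(y, r) = -8*(y + r) = -8*(r + y) = -8*r - 8*y)
d(F) = 4
L(t) = -6*t
J = -1334 (J = -1310 - 24 = -1334)
L(d(O)) + J = -6*4 - 1334 = -24 - 1334 = -1358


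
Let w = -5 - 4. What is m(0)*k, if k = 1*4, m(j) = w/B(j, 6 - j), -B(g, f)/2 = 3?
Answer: 6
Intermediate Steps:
B(g, f) = -6 (B(g, f) = -2*3 = -6)
w = -9
m(j) = 3/2 (m(j) = -9/(-6) = -9*(-1/6) = 3/2)
k = 4
m(0)*k = (3/2)*4 = 6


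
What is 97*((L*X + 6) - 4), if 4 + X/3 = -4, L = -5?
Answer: 11834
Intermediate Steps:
X = -24 (X = -12 + 3*(-4) = -12 - 12 = -24)
97*((L*X + 6) - 4) = 97*((-5*(-24) + 6) - 4) = 97*((120 + 6) - 4) = 97*(126 - 4) = 97*122 = 11834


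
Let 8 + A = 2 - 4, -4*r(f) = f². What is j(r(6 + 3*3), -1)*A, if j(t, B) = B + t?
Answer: 1145/2 ≈ 572.50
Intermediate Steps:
r(f) = -f²/4
A = -10 (A = -8 + (2 - 4) = -8 - 2 = -10)
j(r(6 + 3*3), -1)*A = (-1 - (6 + 3*3)²/4)*(-10) = (-1 - (6 + 9)²/4)*(-10) = (-1 - ¼*15²)*(-10) = (-1 - ¼*225)*(-10) = (-1 - 225/4)*(-10) = -229/4*(-10) = 1145/2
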